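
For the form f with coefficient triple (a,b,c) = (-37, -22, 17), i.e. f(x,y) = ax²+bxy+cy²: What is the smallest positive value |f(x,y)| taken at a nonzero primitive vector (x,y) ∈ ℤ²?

descent: ρ → (17,22,-37)  [lands on river]
river: ρ → (-37,52,2)
river: ρ → (2,52,-37)
river: ρ → (-37,22,17)
river: ρ → (17,46,-13)
river: ρ → (-13,32,38)
river: ρ → (38,44,-7)
river: ρ → (-7,54,3)
river: ρ → (3,54,-7)
river: ρ → (-7,44,38)
river: ρ → (38,32,-13)
river: ρ → (-13,46,17)
closes: descent 1, river 12
min |a| on river = 2

2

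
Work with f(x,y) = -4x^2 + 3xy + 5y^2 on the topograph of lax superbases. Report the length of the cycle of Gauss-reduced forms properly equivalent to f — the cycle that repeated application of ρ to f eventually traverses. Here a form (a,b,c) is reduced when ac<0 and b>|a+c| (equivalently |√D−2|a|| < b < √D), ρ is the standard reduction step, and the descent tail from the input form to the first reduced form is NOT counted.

D = 89, ⌊√D⌋ = 9
river: ρ → (5,7,-2)
river: ρ → (-2,9,1)
river: ρ → (1,9,-2)
river: ρ → (-2,7,5)
river: ρ → (5,3,-4)
river: ρ → (-4,5,4)
river: ρ → (4,3,-5)
river: ρ → (-5,7,2)
river: ρ → (2,9,-1)
river: ρ → (-1,9,2)
river: ρ → (2,7,-5)
river: ρ → (-5,3,4)
river: ρ → (4,5,-4)
river: ρ → (-4,3,5)
ρ-cycle length = 14 (tail of 0 descent steps not counted)

14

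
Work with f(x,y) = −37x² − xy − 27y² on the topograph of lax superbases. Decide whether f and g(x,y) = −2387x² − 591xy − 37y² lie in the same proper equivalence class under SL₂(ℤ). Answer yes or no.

D₁ = -3995, D₂ = -3995
f is negative-definite; reduce −f:
−f: flip: (37,1,27)→(27,-1,37)
−f: reduced (well bottom): (27,-1,37) with a≤c, −a<b≤a
flip sign back: reduced form of f is (-27,1,-37)
g is negative-definite; reduce −g:
−g: flip: (2387,591,37)→(37,-591,2387)
−g: translate: b→1 (≡-591 mod 74), so (37,-591,2387)→(37,1,27)
−g: flip: (37,1,27)→(27,-1,37)
−g: reduced (well bottom): (27,-1,37) with a≤c, −a<b≤a
flip sign back: reduced form of g is (-27,1,-37)
reduced forms (-27, 1, -37) vs (-27, 1, -37) ⇒ equivalent

yes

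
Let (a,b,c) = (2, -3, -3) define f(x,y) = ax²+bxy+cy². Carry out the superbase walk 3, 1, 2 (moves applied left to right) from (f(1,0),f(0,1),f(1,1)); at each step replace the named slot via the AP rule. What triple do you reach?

start (2,-3,-4) = (f(1,0),f(0,1),f(1,1))
replace slot 3: 2·(2+(-3)) − (-4) = 2 → (2,-3,2)
replace slot 1: 2·((-3)+2) − 2 = -4 → (-4,-3,2)
replace slot 2: 2·((-4)+2) − (-3) = -1 → (-4,-1,2)

-4,-1,2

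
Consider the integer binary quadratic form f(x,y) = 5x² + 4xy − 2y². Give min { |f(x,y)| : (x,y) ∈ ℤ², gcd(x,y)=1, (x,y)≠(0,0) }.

river: ρ → (-2,4,5)
river: ρ → (5,6,-1)
river: ρ → (-1,6,5)
river: ρ → (5,4,-2)
closes: descent 0, river 4
min |a| on river = 1

1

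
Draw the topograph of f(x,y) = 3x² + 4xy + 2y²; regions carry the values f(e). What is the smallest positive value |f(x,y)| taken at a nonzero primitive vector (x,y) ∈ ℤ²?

translate: b→-2 (≡4 mod 6), so (3,4,2)→(3,-2,1)
flip: (3,-2,1)→(1,2,3)
translate: b→0 (≡2 mod 2), so (1,2,3)→(1,0,2)
reduced (well bottom): (1,0,2) with a≤c, −a<b≤a
well minimum = a = 1

1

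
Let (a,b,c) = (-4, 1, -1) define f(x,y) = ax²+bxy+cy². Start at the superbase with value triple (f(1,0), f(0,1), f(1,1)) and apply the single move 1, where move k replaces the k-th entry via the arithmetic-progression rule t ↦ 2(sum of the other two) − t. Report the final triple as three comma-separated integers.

start (-4,-1,-4) = (f(1,0),f(0,1),f(1,1))
replace slot 1: 2·((-1)+(-4)) − (-4) = -6 → (-6,-1,-4)

-6,-1,-4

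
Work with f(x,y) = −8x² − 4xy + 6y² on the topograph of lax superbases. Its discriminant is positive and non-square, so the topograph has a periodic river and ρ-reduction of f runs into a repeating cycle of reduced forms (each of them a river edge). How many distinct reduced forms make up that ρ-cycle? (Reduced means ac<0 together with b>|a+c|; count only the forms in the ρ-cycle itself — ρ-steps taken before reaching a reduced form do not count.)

D = 208, ⌊√D⌋ = 14
descent: ρ → (6,4,-8)  [lands on river]
river: ρ → (-8,12,2)
river: ρ → (2,12,-8)
river: ρ → (-8,4,6)
river: ρ → (6,8,-6)
river: ρ → (-6,4,8)
river: ρ → (8,12,-2)
river: ρ → (-2,12,8)
river: ρ → (8,4,-6)
river: ρ → (-6,8,6)
ρ-cycle length = 10 (tail of 1 descent step not counted)

10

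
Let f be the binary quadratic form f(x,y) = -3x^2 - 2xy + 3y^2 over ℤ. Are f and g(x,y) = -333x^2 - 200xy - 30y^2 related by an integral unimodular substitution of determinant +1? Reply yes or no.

D₁ = 40, D₂ = 40
river cycle of f (length 6): (3, 2, -3), (-3, 4, 2), (2, 4, -3), (-3, 2, 3), (3, 4, -2), (-2, 4, 3)
river cycle of g (length 6): (-3, 4, 2), (2, 4, -3), (-3, 2, 3), (3, 4, -2), (-2, 4, 3), (3, 2, -3)
cycles coincide ⇒ equivalent

yes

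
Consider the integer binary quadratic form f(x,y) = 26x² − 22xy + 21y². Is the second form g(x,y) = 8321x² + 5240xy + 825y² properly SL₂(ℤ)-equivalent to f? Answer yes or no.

D₁ = -1700, D₂ = -1700
f: flip: (26,-22,21)→(21,22,26)
f: translate: b→-20 (≡22 mod 42), so (21,22,26)→(21,-20,25)
f: reduced (well bottom): (21,-20,25) with a≤c, −a<b≤a
g: flip: (8321,5240,825)→(825,-5240,8321)
g: translate: b→-290 (≡-5240 mod 1650), so (825,-5240,8321)→(825,-290,26)
g: flip: (825,-290,26)→(26,290,825)
g: translate: b→-22 (≡290 mod 52), so (26,290,825)→(26,-22,21)
g: flip: (26,-22,21)→(21,22,26)
g: translate: b→-20 (≡22 mod 42), so (21,22,26)→(21,-20,25)
g: reduced (well bottom): (21,-20,25) with a≤c, −a<b≤a
reduced forms (21, -20, 25) vs (21, -20, 25) ⇒ equivalent

yes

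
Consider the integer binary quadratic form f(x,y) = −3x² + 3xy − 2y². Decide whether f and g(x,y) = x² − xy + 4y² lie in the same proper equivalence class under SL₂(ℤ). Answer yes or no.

D₁ = -15, D₂ = -15
f is negative-definite; reduce −f:
−f: translate: b→3 (≡-3 mod 6), so (3,-3,2)→(3,3,2)
−f: flip: (3,3,2)→(2,-3,3)
−f: translate: b→1 (≡-3 mod 4), so (2,-3,3)→(2,1,2)
−f: reduced (well bottom): (2,1,2) with a≤c, −a<b≤a
flip sign back: reduced form of f is (-2,-1,-2)
g: translate: b→1 (≡-1 mod 2), so (1,-1,4)→(1,1,4)
g: reduced (well bottom): (1,1,4) with a≤c, −a<b≤a
reduced forms (-2, -1, -2) vs (1, 1, 4) ⇒ inequivalent

no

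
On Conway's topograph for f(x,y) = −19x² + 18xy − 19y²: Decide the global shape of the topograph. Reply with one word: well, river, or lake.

D = b²−4ac = 18² − 4·(-19)·(-19) = -1120
D < 0 ⇒ definite ⇒ every region one sign ⇒ single well

well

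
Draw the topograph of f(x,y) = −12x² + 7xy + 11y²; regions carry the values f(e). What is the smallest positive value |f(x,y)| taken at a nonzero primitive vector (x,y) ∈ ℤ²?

river: ρ → (11,15,-8)
river: ρ → (-8,17,9)
river: ρ → (9,19,-6)
river: ρ → (-6,17,12)
river: ρ → (12,7,-11)
river: ρ → (-11,15,8)
river: ρ → (8,17,-9)
river: ρ → (-9,19,6)
river: ρ → (6,17,-12)
river: ρ → (-12,7,11)
closes: descent 0, river 10
min |a| on river = 6

6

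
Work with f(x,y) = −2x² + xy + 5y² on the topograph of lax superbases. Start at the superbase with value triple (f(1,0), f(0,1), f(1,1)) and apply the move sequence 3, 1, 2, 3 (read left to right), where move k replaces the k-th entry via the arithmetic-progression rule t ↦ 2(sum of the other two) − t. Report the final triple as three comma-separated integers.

start (-2,5,4) = (f(1,0),f(0,1),f(1,1))
replace slot 3: 2·((-2)+5) − 4 = 2 → (-2,5,2)
replace slot 1: 2·(5+2) − (-2) = 16 → (16,5,2)
replace slot 2: 2·(16+2) − 5 = 31 → (16,31,2)
replace slot 3: 2·(16+31) − 2 = 92 → (16,31,92)

16,31,92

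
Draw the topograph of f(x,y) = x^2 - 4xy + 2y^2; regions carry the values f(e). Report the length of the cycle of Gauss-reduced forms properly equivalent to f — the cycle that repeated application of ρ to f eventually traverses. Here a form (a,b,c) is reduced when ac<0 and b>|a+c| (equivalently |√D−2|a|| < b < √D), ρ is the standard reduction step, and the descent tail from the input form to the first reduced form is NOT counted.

D = 8, ⌊√D⌋ = 2
descent: ρ → (2,0,-1)
descent: ρ → (-1,2,1)  [lands on river]
river: ρ → (1,2,-1)
ρ-cycle length = 2 (tail of 2 descent steps not counted)

2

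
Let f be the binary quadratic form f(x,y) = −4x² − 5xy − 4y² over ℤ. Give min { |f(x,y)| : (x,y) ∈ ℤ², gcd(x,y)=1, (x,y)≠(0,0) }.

translate: b→-3 (≡5 mod 8), so (4,5,4)→(4,-3,3)
flip: (4,-3,3)→(3,3,4)
reduced (well bottom): (3,3,4) with a≤c, −a<b≤a
well minimum |f| = |-3| = 3 (negative-definite)

3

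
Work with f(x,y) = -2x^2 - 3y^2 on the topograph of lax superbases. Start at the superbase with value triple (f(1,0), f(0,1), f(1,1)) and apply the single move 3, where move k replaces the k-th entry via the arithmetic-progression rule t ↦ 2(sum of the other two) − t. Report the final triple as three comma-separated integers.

start (-2,-3,-5) = (f(1,0),f(0,1),f(1,1))
replace slot 3: 2·((-2)+(-3)) − (-5) = -5 → (-2,-3,-5)

-2,-3,-5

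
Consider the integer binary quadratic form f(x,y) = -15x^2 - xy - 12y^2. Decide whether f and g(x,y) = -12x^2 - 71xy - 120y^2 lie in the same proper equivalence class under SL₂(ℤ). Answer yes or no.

D₁ = -719, D₂ = -719
f is negative-definite; reduce −f:
−f: flip: (15,1,12)→(12,-1,15)
−f: reduced (well bottom): (12,-1,15) with a≤c, −a<b≤a
flip sign back: reduced form of f is (-12,1,-15)
g is negative-definite; reduce −g:
−g: translate: b→-1 (≡71 mod 24), so (12,71,120)→(12,-1,15)
−g: reduced (well bottom): (12,-1,15) with a≤c, −a<b≤a
flip sign back: reduced form of g is (-12,1,-15)
reduced forms (-12, 1, -15) vs (-12, 1, -15) ⇒ equivalent

yes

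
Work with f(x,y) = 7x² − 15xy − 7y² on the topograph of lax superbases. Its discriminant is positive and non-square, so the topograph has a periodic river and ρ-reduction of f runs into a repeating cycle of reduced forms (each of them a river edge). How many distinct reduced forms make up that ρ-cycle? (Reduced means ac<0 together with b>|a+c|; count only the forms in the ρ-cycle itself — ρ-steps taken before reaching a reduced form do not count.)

D = 421, ⌊√D⌋ = 20
descent: ρ → (-7,15,7)  [lands on river]
river: ρ → (7,13,-9)
river: ρ → (-9,5,11)
river: ρ → (11,17,-3)
river: ρ → (-3,19,5)
river: ρ → (5,11,-15)
river: ρ → (-15,19,1)
river: ρ → (1,19,-15)
river: ρ → (-15,11,5)
river: ρ → (5,19,-3)
river: ρ → (-3,17,11)
river: ρ → (11,5,-9)
river: ρ → (-9,13,7)
river: ρ → (7,15,-7)
river: ρ → (-7,13,9)
river: ρ → (9,5,-11)
river: ρ → (-11,17,3)
river: ρ → (3,19,-5)
river: ρ → (-5,11,15)
river: ρ → (15,19,-1)
river: ρ → (-1,19,15)
river: ρ → (15,11,-5)
river: ρ → (-5,19,3)
river: ρ → (3,17,-11)
river: ρ → (-11,5,9)
river: ρ → (9,13,-7)
ρ-cycle length = 26 (tail of 1 descent step not counted)

26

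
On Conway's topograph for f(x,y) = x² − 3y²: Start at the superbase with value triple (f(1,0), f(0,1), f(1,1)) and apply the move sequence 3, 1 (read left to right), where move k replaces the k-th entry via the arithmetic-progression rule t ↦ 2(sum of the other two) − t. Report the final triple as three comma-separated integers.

start (1,-3,-2) = (f(1,0),f(0,1),f(1,1))
replace slot 3: 2·(1+(-3)) − (-2) = -2 → (1,-3,-2)
replace slot 1: 2·((-3)+(-2)) − 1 = -11 → (-11,-3,-2)

-11,-3,-2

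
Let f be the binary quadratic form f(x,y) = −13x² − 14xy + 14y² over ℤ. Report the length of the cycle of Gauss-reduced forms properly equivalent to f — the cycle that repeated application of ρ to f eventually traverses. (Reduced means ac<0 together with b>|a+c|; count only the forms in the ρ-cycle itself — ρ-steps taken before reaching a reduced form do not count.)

D = 924, ⌊√D⌋ = 30
descent: ρ → (14,14,-13)  [lands on river]
river: ρ → (-13,12,15)
river: ρ → (15,18,-10)
river: ρ → (-10,22,11)
river: ρ → (11,22,-10)
river: ρ → (-10,18,15)
river: ρ → (15,12,-13)
river: ρ → (-13,14,14)
ρ-cycle length = 8 (tail of 1 descent step not counted)

8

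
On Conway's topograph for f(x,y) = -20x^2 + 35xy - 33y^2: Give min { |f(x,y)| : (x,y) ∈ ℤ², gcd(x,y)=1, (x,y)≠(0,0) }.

translate: b→5 (≡-35 mod 40), so (20,-35,33)→(20,5,18)
flip: (20,5,18)→(18,-5,20)
reduced (well bottom): (18,-5,20) with a≤c, −a<b≤a
well minimum |f| = |-18| = 18 (negative-definite)

18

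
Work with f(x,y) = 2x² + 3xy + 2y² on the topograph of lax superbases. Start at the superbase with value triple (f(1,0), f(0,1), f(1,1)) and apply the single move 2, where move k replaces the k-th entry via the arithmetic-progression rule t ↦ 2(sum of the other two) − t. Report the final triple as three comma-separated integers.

start (2,2,7) = (f(1,0),f(0,1),f(1,1))
replace slot 2: 2·(2+7) − 2 = 16 → (2,16,7)

2,16,7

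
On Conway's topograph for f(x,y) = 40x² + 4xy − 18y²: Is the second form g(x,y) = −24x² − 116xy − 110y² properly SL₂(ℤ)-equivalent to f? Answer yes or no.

D₁ = 2896, D₂ = 2896
river cycle of f (length 42): (-18, 32, 26), (26, 20, -24), (-24, 28, 22), (22, 16, -30), (-30, 44, 8), (8, 52, -6), (-6, 44, 40), (40, 36, -10), (-10, 44, 24), (24, 52, -2), … (32 more)
river cycle of g (length 42): (-18, 32, 26), (26, 20, -24), (-24, 28, 22), (22, 16, -30), (-30, 44, 8), (8, 52, -6), (-6, 44, 40), (40, 36, -10), (-10, 44, 24), (24, 52, -2), … (32 more)
cycles coincide ⇒ equivalent

yes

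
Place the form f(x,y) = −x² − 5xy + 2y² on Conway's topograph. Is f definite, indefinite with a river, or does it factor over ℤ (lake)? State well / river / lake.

D = b²−4ac = (-5)² − 4·(-1)·2 = 33
D > 0 non-square ⇒ indefinite ⇒ periodic river

river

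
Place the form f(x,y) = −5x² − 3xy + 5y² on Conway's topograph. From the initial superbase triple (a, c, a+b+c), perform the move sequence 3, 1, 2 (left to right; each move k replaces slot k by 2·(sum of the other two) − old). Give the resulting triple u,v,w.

start (-5,5,-3) = (f(1,0),f(0,1),f(1,1))
replace slot 3: 2·((-5)+5) − (-3) = 3 → (-5,5,3)
replace slot 1: 2·(5+3) − (-5) = 21 → (21,5,3)
replace slot 2: 2·(21+3) − 5 = 43 → (21,43,3)

21,43,3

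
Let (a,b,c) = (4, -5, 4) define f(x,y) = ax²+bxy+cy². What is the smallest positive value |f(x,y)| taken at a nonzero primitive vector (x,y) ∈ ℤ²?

translate: b→3 (≡-5 mod 8), so (4,-5,4)→(4,3,3)
flip: (4,3,3)→(3,-3,4)
translate: b→3 (≡-3 mod 6), so (3,-3,4)→(3,3,4)
reduced (well bottom): (3,3,4) with a≤c, −a<b≤a
well minimum = a = 3

3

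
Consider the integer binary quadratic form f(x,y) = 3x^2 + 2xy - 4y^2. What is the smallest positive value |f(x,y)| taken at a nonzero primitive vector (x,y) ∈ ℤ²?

river: ρ → (-4,6,1)
river: ρ → (1,6,-4)
river: ρ → (-4,2,3)
river: ρ → (3,4,-3)
river: ρ → (-3,2,4)
river: ρ → (4,6,-1)
river: ρ → (-1,6,4)
river: ρ → (4,2,-3)
river: ρ → (-3,4,3)
river: ρ → (3,2,-4)
closes: descent 0, river 10
min |a| on river = 1

1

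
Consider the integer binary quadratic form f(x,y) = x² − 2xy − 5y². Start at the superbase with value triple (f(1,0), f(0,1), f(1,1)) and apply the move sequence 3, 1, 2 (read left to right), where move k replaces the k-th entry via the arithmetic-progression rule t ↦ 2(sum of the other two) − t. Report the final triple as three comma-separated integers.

start (1,-5,-6) = (f(1,0),f(0,1),f(1,1))
replace slot 3: 2·(1+(-5)) − (-6) = -2 → (1,-5,-2)
replace slot 1: 2·((-5)+(-2)) − 1 = -15 → (-15,-5,-2)
replace slot 2: 2·((-15)+(-2)) − (-5) = -29 → (-15,-29,-2)

-15,-29,-2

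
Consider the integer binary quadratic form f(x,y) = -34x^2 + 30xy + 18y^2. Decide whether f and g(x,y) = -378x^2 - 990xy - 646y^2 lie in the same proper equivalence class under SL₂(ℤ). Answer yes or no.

D₁ = 3348, D₂ = 3348
river cycle of f (length 4): (18, 42, -22), (-22, 46, 14), (14, 38, -34), (-34, 30, 18)
river cycle of g (length 4): (-34, 30, 18), (18, 42, -22), (-22, 46, 14), (14, 38, -34)
cycles coincide ⇒ equivalent

yes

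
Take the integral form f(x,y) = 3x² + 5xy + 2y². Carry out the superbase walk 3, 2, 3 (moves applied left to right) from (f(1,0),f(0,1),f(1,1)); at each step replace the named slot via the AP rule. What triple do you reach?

start (3,2,10) = (f(1,0),f(0,1),f(1,1))
replace slot 3: 2·(3+2) − 10 = 0 → (3,2,0)
replace slot 2: 2·(3+0) − 2 = 4 → (3,4,0)
replace slot 3: 2·(3+4) − 0 = 14 → (3,4,14)

3,4,14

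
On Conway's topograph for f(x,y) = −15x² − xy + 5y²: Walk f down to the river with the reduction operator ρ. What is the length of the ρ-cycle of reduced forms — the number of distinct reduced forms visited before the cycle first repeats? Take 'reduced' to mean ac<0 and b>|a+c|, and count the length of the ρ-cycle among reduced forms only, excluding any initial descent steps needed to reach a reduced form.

D = 301, ⌊√D⌋ = 17
descent: ρ → (5,11,-9)  [lands on river]
river: ρ → (-9,7,7)
river: ρ → (7,7,-9)
river: ρ → (-9,11,5)
river: ρ → (5,9,-11)
river: ρ → (-11,13,3)
river: ρ → (3,17,-1)
river: ρ → (-1,17,3)
river: ρ → (3,13,-11)
river: ρ → (-11,9,5)
ρ-cycle length = 10 (tail of 1 descent step not counted)

10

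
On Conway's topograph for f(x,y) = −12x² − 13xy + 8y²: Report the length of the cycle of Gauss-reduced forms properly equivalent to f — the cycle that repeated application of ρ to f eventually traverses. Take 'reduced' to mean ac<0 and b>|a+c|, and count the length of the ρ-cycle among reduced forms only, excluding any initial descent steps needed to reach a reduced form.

D = 553, ⌊√D⌋ = 23
descent: ρ → (8,13,-12)  [lands on river]
river: ρ → (-12,11,9)
river: ρ → (9,7,-14)
river: ρ → (-14,21,2)
river: ρ → (2,23,-3)
river: ρ → (-3,19,16)
river: ρ → (16,13,-6)
river: ρ → (-6,23,1)
river: ρ → (1,23,-6)
river: ρ → (-6,13,16)
river: ρ → (16,19,-3)
river: ρ → (-3,23,2)
river: ρ → (2,21,-14)
river: ρ → (-14,7,9)
river: ρ → (9,11,-12)
river: ρ → (-12,13,8)
river: ρ → (8,19,-6)
river: ρ → (-6,17,11)
river: ρ → (11,5,-12)
river: ρ → (-12,19,4)
river: ρ → (4,21,-7)
river: ρ → (-7,21,4)
river: ρ → (4,19,-12)
river: ρ → (-12,5,11)
river: ρ → (11,17,-6)
river: ρ → (-6,19,8)
ρ-cycle length = 26 (tail of 1 descent step not counted)

26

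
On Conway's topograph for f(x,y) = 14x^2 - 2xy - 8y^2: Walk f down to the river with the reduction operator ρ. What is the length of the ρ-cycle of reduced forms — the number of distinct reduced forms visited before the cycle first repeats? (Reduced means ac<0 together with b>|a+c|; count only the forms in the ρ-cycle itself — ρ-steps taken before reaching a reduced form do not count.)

D = 452, ⌊√D⌋ = 21
descent: ρ → (-8,18,4)  [lands on river]
river: ρ → (4,14,-16)
river: ρ → (-16,18,2)
river: ρ → (2,18,-16)
river: ρ → (-16,14,4)
river: ρ → (4,18,-8)
river: ρ → (-8,14,8)
river: ρ → (8,18,-4)
river: ρ → (-4,14,16)
river: ρ → (16,18,-2)
river: ρ → (-2,18,16)
river: ρ → (16,14,-4)
river: ρ → (-4,18,8)
river: ρ → (8,14,-8)
ρ-cycle length = 14 (tail of 1 descent step not counted)

14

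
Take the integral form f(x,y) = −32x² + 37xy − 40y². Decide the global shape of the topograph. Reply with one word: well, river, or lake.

D = b²−4ac = 37² − 4·(-32)·(-40) = -3751
D < 0 ⇒ definite ⇒ every region one sign ⇒ single well

well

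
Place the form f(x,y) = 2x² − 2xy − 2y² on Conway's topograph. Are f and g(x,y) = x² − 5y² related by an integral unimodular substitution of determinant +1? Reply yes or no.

D₁ = 20, D₂ = 20
river cycle of f (length 2): (-2, 2, 2), (2, 2, -2)
river cycle of g (length 2): (1, 4, -1), (-1, 4, 1)
cycles differ ⇒ inequivalent

no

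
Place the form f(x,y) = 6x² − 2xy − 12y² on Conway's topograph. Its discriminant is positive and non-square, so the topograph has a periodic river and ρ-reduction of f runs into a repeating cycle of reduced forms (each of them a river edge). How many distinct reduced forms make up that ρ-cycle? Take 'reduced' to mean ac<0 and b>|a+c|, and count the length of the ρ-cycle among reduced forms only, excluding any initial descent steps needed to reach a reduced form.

D = 292, ⌊√D⌋ = 17
descent: ρ → (-12,2,6)
descent: ρ → (6,10,-8)  [lands on river]
river: ρ → (-8,6,8)
river: ρ → (8,10,-6)
river: ρ → (-6,14,4)
river: ρ → (4,10,-12)
river: ρ → (-12,14,2)
river: ρ → (2,14,-12)
river: ρ → (-12,10,4)
river: ρ → (4,14,-6)
river: ρ → (-6,10,8)
river: ρ → (8,6,-8)
river: ρ → (-8,10,6)
river: ρ → (6,14,-4)
river: ρ → (-4,10,12)
river: ρ → (12,14,-2)
river: ρ → (-2,14,12)
river: ρ → (12,10,-4)
river: ρ → (-4,14,6)
ρ-cycle length = 18 (tail of 2 descent steps not counted)

18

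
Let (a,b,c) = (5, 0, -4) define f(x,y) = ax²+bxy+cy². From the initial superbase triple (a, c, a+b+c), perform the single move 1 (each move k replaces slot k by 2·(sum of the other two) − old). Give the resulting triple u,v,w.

start (5,-4,1) = (f(1,0),f(0,1),f(1,1))
replace slot 1: 2·((-4)+1) − 5 = -11 → (-11,-4,1)

-11,-4,1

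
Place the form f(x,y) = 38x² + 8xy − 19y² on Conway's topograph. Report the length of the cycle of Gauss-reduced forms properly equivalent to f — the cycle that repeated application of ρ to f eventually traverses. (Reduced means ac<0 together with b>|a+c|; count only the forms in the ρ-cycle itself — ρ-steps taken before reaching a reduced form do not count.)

D = 2952, ⌊√D⌋ = 54
descent: ρ → (-19,30,27)  [lands on river]
river: ρ → (27,24,-22)
river: ρ → (-22,20,29)
river: ρ → (29,38,-13)
river: ρ → (-13,40,26)
river: ρ → (26,12,-27)
river: ρ → (-27,42,11)
river: ρ → (11,46,-19)
ρ-cycle length = 8 (tail of 1 descent step not counted)

8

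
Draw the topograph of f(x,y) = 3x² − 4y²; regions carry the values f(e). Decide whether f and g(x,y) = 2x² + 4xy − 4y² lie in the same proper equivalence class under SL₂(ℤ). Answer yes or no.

D₁ = 48, D₂ = 48
river cycle of f (length 2): (3, 6, -1), (-1, 6, 3)
river cycle of g (length 2): (-4, 4, 2), (2, 4, -4)
cycles differ ⇒ inequivalent

no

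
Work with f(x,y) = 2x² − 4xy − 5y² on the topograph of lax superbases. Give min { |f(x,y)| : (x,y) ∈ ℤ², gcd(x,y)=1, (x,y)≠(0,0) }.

descent: ρ → (-5,4,2)  [lands on river]
river: ρ → (2,4,-5)
river: ρ → (-5,6,1)
river: ρ → (1,6,-5)
closes: descent 1, river 4
min |a| on river = 1

1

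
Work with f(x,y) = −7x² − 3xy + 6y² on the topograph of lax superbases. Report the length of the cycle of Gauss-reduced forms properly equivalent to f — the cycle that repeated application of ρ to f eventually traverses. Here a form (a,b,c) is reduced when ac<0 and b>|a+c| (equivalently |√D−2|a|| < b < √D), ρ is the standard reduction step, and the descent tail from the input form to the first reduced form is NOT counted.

D = 177, ⌊√D⌋ = 13
descent: ρ → (6,3,-7)  [lands on river]
river: ρ → (-7,11,2)
river: ρ → (2,13,-1)
river: ρ → (-1,13,2)
river: ρ → (2,11,-7)
river: ρ → (-7,3,6)
river: ρ → (6,9,-4)
river: ρ → (-4,7,8)
river: ρ → (8,9,-3)
river: ρ → (-3,9,8)
river: ρ → (8,7,-4)
river: ρ → (-4,9,6)
ρ-cycle length = 12 (tail of 1 descent step not counted)

12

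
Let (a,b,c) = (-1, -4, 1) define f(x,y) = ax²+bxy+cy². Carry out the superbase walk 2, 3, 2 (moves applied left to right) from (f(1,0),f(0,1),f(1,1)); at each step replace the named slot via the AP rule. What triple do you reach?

start (-1,1,-4) = (f(1,0),f(0,1),f(1,1))
replace slot 2: 2·((-1)+(-4)) − 1 = -11 → (-1,-11,-4)
replace slot 3: 2·((-1)+(-11)) − (-4) = -20 → (-1,-11,-20)
replace slot 2: 2·((-1)+(-20)) − (-11) = -31 → (-1,-31,-20)

-1,-31,-20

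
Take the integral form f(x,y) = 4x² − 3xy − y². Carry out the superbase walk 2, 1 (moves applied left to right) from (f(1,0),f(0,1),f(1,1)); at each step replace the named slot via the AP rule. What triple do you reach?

start (4,-1,0) = (f(1,0),f(0,1),f(1,1))
replace slot 2: 2·(4+0) − (-1) = 9 → (4,9,0)
replace slot 1: 2·(9+0) − 4 = 14 → (14,9,0)

14,9,0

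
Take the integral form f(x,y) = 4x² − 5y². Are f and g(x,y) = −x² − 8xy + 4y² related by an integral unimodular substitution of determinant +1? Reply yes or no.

D₁ = 80, D₂ = 80
river cycle of f (length 2): (4, 8, -1), (-1, 8, 4)
river cycle of g (length 2): (4, 8, -1), (-1, 8, 4)
cycles coincide ⇒ equivalent

yes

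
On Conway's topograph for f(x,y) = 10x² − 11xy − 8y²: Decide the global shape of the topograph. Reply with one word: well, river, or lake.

D = b²−4ac = (-11)² − 4·10·(-8) = 441
D = 21² is a perfect square ⇒ form factors over ℤ ⇒ lakes

lake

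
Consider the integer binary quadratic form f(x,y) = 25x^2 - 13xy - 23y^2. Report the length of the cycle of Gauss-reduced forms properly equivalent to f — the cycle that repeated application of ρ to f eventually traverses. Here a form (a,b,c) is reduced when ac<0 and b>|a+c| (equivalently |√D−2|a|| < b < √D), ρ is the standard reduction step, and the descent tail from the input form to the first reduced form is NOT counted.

D = 2469, ⌊√D⌋ = 49
descent: ρ → (-23,13,25)  [lands on river]
river: ρ → (25,37,-11)
river: ρ → (-11,29,37)
river: ρ → (37,45,-3)
river: ρ → (-3,45,37)
river: ρ → (37,29,-11)
river: ρ → (-11,37,25)
river: ρ → (25,13,-23)
river: ρ → (-23,33,15)
river: ρ → (15,27,-29)
river: ρ → (-29,31,13)
river: ρ → (13,47,-5)
river: ρ → (-5,43,31)
river: ρ → (31,19,-17)
river: ρ → (-17,49,1)
river: ρ → (1,49,-17)
river: ρ → (-17,19,31)
river: ρ → (31,43,-5)
river: ρ → (-5,47,13)
river: ρ → (13,31,-29)
river: ρ → (-29,27,15)
river: ρ → (15,33,-23)
ρ-cycle length = 22 (tail of 1 descent step not counted)

22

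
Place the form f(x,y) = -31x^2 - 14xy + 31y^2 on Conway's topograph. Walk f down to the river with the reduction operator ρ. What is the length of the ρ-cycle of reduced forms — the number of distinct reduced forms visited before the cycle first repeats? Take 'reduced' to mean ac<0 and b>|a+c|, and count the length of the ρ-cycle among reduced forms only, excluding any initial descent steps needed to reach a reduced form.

D = 4040, ⌊√D⌋ = 63
descent: ρ → (31,14,-31)  [lands on river]
river: ρ → (-31,48,14)
river: ρ → (14,36,-49)
river: ρ → (-49,62,1)
river: ρ → (1,62,-49)
river: ρ → (-49,36,14)
river: ρ → (14,48,-31)
river: ρ → (-31,14,31)
river: ρ → (31,48,-14)
river: ρ → (-14,36,49)
river: ρ → (49,62,-1)
river: ρ → (-1,62,49)
river: ρ → (49,36,-14)
river: ρ → (-14,48,31)
ρ-cycle length = 14 (tail of 1 descent step not counted)

14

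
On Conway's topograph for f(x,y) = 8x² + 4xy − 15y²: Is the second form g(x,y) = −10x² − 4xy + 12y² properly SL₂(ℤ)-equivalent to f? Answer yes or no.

D₁ = 496, D₂ = 496
river cycle of f (length 16): (8, 20, -3), (-3, 22, 1), (1, 22, -3), (-3, 20, 8), (8, 12, -11), (-11, 10, 9), (9, 8, -12), (-12, 16, 5), (5, 14, -15), (-15, 16, 4), … (6 more)
river cycle of g (length 8): (12, 4, -10), (-10, 16, 6), (6, 20, -4), (-4, 20, 6), (6, 16, -10), (-10, 4, 12), (12, 20, -2), (-2, 20, 12)
cycles differ ⇒ inequivalent

no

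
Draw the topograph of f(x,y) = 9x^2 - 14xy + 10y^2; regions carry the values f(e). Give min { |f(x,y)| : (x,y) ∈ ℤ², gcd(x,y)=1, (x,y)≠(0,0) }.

translate: b→4 (≡-14 mod 18), so (9,-14,10)→(9,4,5)
flip: (9,4,5)→(5,-4,9)
reduced (well bottom): (5,-4,9) with a≤c, −a<b≤a
well minimum = a = 5

5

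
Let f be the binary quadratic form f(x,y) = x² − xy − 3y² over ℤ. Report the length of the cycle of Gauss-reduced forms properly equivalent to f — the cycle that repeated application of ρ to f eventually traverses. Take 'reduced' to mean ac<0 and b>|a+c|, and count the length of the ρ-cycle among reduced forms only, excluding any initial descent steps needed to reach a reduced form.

D = 13, ⌊√D⌋ = 3
descent: ρ → (-3,1,1)
descent: ρ → (1,3,-1)  [lands on river]
river: ρ → (-1,3,1)
ρ-cycle length = 2 (tail of 2 descent steps not counted)

2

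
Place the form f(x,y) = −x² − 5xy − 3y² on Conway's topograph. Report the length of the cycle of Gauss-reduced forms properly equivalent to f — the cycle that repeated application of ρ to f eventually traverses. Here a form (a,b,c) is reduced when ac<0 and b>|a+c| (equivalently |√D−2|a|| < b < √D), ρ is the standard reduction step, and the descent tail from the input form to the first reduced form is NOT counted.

D = 13, ⌊√D⌋ = 3
descent: ρ → (-3,-1,1)
descent: ρ → (1,3,-1)  [lands on river]
river: ρ → (-1,3,1)
ρ-cycle length = 2 (tail of 2 descent steps not counted)

2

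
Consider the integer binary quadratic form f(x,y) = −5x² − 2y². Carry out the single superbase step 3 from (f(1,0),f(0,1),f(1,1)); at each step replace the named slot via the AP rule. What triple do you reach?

start (-5,-2,-7) = (f(1,0),f(0,1),f(1,1))
replace slot 3: 2·((-5)+(-2)) − (-7) = -7 → (-5,-2,-7)

-5,-2,-7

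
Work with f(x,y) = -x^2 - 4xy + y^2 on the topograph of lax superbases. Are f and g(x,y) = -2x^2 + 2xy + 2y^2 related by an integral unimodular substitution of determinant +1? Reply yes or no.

D₁ = 20, D₂ = 20
river cycle of f (length 2): (1, 4, -1), (-1, 4, 1)
river cycle of g (length 2): (2, 2, -2), (-2, 2, 2)
cycles differ ⇒ inequivalent

no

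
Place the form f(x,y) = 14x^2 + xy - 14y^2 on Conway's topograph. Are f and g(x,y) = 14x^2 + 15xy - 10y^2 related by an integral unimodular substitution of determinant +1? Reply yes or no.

D₁ = 785, D₂ = 785
river cycle of f (length 6): (-14, 27, 1), (1, 27, -14), (-14, 1, 14), (14, 27, -1), (-1, 27, 14), (14, 1, -14)
river cycle of g (length 10): (-10, 25, 4), (4, 23, -16), (-16, 9, 11), (11, 13, -14), (-14, 15, 10), (10, 25, -4), (-4, 23, 16), (16, 9, -11), (-11, 13, 14), (14, 15, -10)
cycles differ ⇒ inequivalent

no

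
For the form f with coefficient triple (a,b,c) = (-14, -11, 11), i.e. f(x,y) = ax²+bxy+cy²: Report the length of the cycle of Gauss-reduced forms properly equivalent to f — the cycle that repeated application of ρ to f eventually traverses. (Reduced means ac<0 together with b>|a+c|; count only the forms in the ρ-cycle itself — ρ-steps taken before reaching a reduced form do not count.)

D = 737, ⌊√D⌋ = 27
descent: ρ → (11,11,-14)  [lands on river]
river: ρ → (-14,17,8)
river: ρ → (8,15,-16)
river: ρ → (-16,17,7)
river: ρ → (7,25,-4)
river: ρ → (-4,23,13)
river: ρ → (13,3,-14)
river: ρ → (-14,25,2)
river: ρ → (2,27,-1)
river: ρ → (-1,27,2)
river: ρ → (2,25,-14)
river: ρ → (-14,3,13)
river: ρ → (13,23,-4)
river: ρ → (-4,25,7)
river: ρ → (7,17,-16)
river: ρ → (-16,15,8)
river: ρ → (8,17,-14)
river: ρ → (-14,11,11)
ρ-cycle length = 18 (tail of 1 descent step not counted)

18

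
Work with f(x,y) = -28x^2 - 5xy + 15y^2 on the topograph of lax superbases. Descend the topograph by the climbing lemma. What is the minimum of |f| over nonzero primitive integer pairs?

descent: ρ → (15,35,-8)  [lands on river]
river: ρ → (-8,29,27)
river: ρ → (27,25,-10)
river: ρ → (-10,35,12)
river: ρ → (12,37,-7)
river: ρ → (-7,33,22)
river: ρ → (22,11,-18)
river: ρ → (-18,25,15)
closes: descent 1, river 8
min |a| on river = 7

7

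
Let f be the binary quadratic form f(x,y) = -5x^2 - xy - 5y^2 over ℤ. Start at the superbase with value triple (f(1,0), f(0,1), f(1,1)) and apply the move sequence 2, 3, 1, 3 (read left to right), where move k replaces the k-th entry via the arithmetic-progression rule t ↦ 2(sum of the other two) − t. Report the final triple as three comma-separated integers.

start (-5,-5,-11) = (f(1,0),f(0,1),f(1,1))
replace slot 2: 2·((-5)+(-11)) − (-5) = -27 → (-5,-27,-11)
replace slot 3: 2·((-5)+(-27)) − (-11) = -53 → (-5,-27,-53)
replace slot 1: 2·((-27)+(-53)) − (-5) = -155 → (-155,-27,-53)
replace slot 3: 2·((-155)+(-27)) − (-53) = -311 → (-155,-27,-311)

-155,-27,-311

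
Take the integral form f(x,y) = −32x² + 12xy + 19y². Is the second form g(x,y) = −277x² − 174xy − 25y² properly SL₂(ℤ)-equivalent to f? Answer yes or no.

D₁ = 2576, D₂ = 2576
river cycle of f (length 10): (19, 26, -25), (-25, 24, 20), (20, 16, -29), (-29, 42, 7), (7, 42, -29), (-29, 16, 20), (20, 24, -25), (-25, 26, 19), (19, 50, -1), (-1, 50, 19)
river cycle of g (length 10): (-25, 24, 20), (20, 16, -29), (-29, 42, 7), (7, 42, -29), (-29, 16, 20), (20, 24, -25), (-25, 26, 19), (19, 50, -1), (-1, 50, 19), (19, 26, -25)
cycles coincide ⇒ equivalent

yes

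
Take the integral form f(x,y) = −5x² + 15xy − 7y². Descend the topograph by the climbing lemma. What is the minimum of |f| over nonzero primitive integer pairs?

descent: ρ → (-7,-1,3)
descent: ρ → (3,7,-3)  [lands on river]
river: ρ → (-3,5,5)
river: ρ → (5,5,-3)
river: ρ → (-3,7,3)
river: ρ → (3,5,-5)
river: ρ → (-5,5,3)
closes: descent 2, river 6
min |a| on river = 3

3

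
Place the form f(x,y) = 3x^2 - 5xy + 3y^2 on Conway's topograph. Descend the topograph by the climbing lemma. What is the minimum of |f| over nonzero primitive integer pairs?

translate: b→1 (≡-5 mod 6), so (3,-5,3)→(3,1,1)
flip: (3,1,1)→(1,-1,3)
translate: b→1 (≡-1 mod 2), so (1,-1,3)→(1,1,3)
reduced (well bottom): (1,1,3) with a≤c, −a<b≤a
well minimum = a = 1

1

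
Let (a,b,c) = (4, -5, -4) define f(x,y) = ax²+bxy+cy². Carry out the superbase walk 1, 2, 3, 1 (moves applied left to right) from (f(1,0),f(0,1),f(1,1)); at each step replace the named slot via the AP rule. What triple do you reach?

start (4,-4,-5) = (f(1,0),f(0,1),f(1,1))
replace slot 1: 2·((-4)+(-5)) − 4 = -22 → (-22,-4,-5)
replace slot 2: 2·((-22)+(-5)) − (-4) = -50 → (-22,-50,-5)
replace slot 3: 2·((-22)+(-50)) − (-5) = -139 → (-22,-50,-139)
replace slot 1: 2·((-50)+(-139)) − (-22) = -356 → (-356,-50,-139)

-356,-50,-139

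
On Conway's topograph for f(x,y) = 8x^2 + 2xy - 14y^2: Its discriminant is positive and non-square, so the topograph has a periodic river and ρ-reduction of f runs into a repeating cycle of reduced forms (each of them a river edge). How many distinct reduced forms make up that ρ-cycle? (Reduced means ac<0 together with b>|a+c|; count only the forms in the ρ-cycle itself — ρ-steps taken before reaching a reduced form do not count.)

D = 452, ⌊√D⌋ = 21
descent: ρ → (-14,-2,8)
descent: ρ → (8,18,-4)  [lands on river]
river: ρ → (-4,14,16)
river: ρ → (16,18,-2)
river: ρ → (-2,18,16)
river: ρ → (16,14,-4)
river: ρ → (-4,18,8)
river: ρ → (8,14,-8)
river: ρ → (-8,18,4)
river: ρ → (4,14,-16)
river: ρ → (-16,18,2)
river: ρ → (2,18,-16)
river: ρ → (-16,14,4)
river: ρ → (4,18,-8)
river: ρ → (-8,14,8)
ρ-cycle length = 14 (tail of 2 descent steps not counted)

14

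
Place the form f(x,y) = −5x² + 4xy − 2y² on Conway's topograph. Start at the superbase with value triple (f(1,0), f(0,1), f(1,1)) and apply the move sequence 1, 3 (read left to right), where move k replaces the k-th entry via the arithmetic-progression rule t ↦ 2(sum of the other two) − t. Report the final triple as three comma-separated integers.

start (-5,-2,-3) = (f(1,0),f(0,1),f(1,1))
replace slot 1: 2·((-2)+(-3)) − (-5) = -5 → (-5,-2,-3)
replace slot 3: 2·((-5)+(-2)) − (-3) = -11 → (-5,-2,-11)

-5,-2,-11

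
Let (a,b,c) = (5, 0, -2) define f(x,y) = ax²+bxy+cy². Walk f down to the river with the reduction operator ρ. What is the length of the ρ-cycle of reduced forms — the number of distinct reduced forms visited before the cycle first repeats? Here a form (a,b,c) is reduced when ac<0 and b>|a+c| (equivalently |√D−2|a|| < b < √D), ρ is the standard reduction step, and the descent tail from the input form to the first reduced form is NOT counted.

D = 40, ⌊√D⌋ = 6
descent: ρ → (-2,4,3)  [lands on river]
river: ρ → (3,2,-3)
river: ρ → (-3,4,2)
river: ρ → (2,4,-3)
river: ρ → (-3,2,3)
river: ρ → (3,4,-2)
ρ-cycle length = 6 (tail of 1 descent step not counted)

6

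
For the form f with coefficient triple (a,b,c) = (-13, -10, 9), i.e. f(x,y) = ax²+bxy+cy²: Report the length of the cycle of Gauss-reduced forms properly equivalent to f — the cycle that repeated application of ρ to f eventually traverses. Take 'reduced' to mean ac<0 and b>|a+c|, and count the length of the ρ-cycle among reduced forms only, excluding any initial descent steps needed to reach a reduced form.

D = 568, ⌊√D⌋ = 23
descent: ρ → (9,10,-13)  [lands on river]
river: ρ → (-13,16,6)
river: ρ → (6,20,-7)
river: ρ → (-7,22,3)
river: ρ → (3,20,-14)
river: ρ → (-14,8,9)
ρ-cycle length = 6 (tail of 1 descent step not counted)

6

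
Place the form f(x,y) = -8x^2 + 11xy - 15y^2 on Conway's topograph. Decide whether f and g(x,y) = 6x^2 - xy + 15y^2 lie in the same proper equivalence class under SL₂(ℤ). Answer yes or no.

D₁ = -359, D₂ = -359
f is negative-definite; reduce −f:
−f: translate: b→5 (≡-11 mod 16), so (8,-11,15)→(8,5,12)
−f: reduced (well bottom): (8,5,12) with a≤c, −a<b≤a
flip sign back: reduced form of f is (-8,-5,-12)
g: reduced (well bottom): (6,-1,15) with a≤c, −a<b≤a
reduced forms (-8, -5, -12) vs (6, -1, 15) ⇒ inequivalent

no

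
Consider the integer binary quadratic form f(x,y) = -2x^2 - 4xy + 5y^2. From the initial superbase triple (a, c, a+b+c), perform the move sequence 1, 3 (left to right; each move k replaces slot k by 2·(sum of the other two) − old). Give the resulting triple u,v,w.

start (-2,5,-1) = (f(1,0),f(0,1),f(1,1))
replace slot 1: 2·(5+(-1)) − (-2) = 10 → (10,5,-1)
replace slot 3: 2·(10+5) − (-1) = 31 → (10,5,31)

10,5,31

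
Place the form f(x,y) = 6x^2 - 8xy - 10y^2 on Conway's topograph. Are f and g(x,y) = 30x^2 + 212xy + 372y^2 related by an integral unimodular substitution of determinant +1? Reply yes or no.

D₁ = 304, D₂ = 304
river cycle of f (length 6): (-10, 8, 6), (6, 16, -2), (-2, 16, 6), (6, 8, -10), (-10, 12, 4), (4, 12, -10)
river cycle of g (length 6): (4, 12, -10), (-10, 8, 6), (6, 16, -2), (-2, 16, 6), (6, 8, -10), (-10, 12, 4)
cycles coincide ⇒ equivalent

yes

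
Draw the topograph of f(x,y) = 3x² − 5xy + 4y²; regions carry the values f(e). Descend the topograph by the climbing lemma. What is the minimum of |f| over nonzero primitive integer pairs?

translate: b→1 (≡-5 mod 6), so (3,-5,4)→(3,1,2)
flip: (3,1,2)→(2,-1,3)
reduced (well bottom): (2,-1,3) with a≤c, −a<b≤a
well minimum = a = 2

2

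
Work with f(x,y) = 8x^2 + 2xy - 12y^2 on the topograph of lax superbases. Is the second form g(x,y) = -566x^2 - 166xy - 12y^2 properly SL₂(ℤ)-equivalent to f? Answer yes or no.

D₁ = 388, D₂ = 388
river cycle of f (length 18): (8, 18, -2), (-2, 18, 8), (8, 14, -6), (-6, 10, 12), (12, 14, -4), (-4, 18, 4), (4, 14, -12), (-12, 10, 6), (6, 14, -8), (-8, 18, 2), … (8 more)
river cycle of g (length 18): (8, 18, -2), (-2, 18, 8), (8, 14, -6), (-6, 10, 12), (12, 14, -4), (-4, 18, 4), (4, 14, -12), (-12, 10, 6), (6, 14, -8), (-8, 18, 2), … (8 more)
cycles coincide ⇒ equivalent

yes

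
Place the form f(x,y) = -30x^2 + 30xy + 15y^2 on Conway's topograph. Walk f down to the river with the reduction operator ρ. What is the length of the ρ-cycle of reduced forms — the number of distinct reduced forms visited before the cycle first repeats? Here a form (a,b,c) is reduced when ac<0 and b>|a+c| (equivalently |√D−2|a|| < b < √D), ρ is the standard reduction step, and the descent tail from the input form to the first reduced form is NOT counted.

D = 2700, ⌊√D⌋ = 51
river: ρ → (15,30,-30)
river: ρ → (-30,30,15)
ρ-cycle length = 2 (tail of 0 descent steps not counted)

2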